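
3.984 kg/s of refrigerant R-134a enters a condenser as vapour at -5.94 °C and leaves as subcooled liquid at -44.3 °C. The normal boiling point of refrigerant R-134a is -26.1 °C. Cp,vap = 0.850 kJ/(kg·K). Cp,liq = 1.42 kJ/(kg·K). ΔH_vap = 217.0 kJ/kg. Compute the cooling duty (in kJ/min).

Q_c = 62100 kJ/min

vapour -5.94→-26.1 °C: -17.136 kJ/kg
condensation at -26.1 °C: -217 kJ/kg
liquid -26.1→-44.3 °C: -25.844 kJ/kg
Δh = -17.136 + -217 + -25.844 = -259.98 kJ/kg
Q = ṁ·Δh = 3.984 kg/s × -259.98 kJ/kg = -1035.8 kJ/s
|Q| = 1035.8 kW = 62146 kJ/min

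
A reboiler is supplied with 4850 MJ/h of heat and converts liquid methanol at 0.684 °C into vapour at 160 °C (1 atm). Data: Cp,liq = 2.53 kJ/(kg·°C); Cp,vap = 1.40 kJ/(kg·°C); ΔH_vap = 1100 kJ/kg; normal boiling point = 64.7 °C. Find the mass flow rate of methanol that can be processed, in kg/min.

Δh = 2.53×(64.7−0.684) + 1100 + 1.40×(160−64.7) = 1395.4 kJ/kg
Q = 4850 MJ/h = 1347.2 kJ/s = 80833 kJ/min
ṁ = Q/Δh = 80833 / 1395.4 = 57.929 kg/min

ṁ = 57.9 kg/min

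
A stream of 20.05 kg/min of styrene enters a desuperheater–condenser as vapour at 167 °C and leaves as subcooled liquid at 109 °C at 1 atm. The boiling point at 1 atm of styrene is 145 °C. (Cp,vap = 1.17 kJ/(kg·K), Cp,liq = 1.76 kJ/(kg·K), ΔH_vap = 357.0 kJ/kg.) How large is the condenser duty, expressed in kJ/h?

Q_c = 537000 kJ/h

vapour 167→145 °C: -25.74 kJ/kg
condensation at 145 °C: -357 kJ/kg
liquid 145→109 °C: -63.36 kJ/kg
Δh = -25.74 + -357 + -63.36 = -446.1 kJ/kg
Q = ṁ·Δh = 20.05 kg/min × -446.1 kJ/kg = -8944.3 kJ/min
|Q| = 149.07 kW = 536660 kJ/h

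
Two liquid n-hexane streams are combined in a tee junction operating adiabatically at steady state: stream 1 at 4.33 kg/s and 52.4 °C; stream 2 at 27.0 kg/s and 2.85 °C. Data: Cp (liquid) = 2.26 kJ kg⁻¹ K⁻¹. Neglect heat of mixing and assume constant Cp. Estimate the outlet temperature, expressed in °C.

T_out = 9.70 °C

Energy balance with Q = 0: Σ ṁᵢCp,ᵢ(T_out − Tᵢ) = 0
Σ ṁᵢCp,ᵢTᵢ = 4.33×2.26×52.4 + 27.0×2.26×2.85 = 686.68
Σ ṁᵢCp,ᵢ = 4.33×2.26 + 27.0×2.26 = 70.806
T_out = 686.68 / 70.806 = 9.6981 °C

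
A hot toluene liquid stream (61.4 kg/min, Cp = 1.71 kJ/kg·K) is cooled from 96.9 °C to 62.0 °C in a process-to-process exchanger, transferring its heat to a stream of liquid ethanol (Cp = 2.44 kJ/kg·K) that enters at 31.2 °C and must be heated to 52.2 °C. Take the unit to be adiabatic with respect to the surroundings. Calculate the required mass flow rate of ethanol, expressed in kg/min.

ṁ_c = 71.5 kg/min

Heat released by hot stream: Q = 61.4 × 1.71 × (96.9 − 62.0) = 3664.3 kJ/min
Energy balance on cold side (adiabatic exchanger): Q = ṁ_c·Cp_c·(T_c,out − T_c,in)
ṁ_c = 3664.3 / [2.44 × (52.2 − 31.2)] = 71.512 kg/min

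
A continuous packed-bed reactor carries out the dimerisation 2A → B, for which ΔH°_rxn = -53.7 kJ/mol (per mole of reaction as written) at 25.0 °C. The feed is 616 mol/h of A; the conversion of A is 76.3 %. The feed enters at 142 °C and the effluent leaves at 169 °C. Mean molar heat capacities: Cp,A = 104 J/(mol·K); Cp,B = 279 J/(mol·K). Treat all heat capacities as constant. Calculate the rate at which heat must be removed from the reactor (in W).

Extent of reaction ξ = 0.763 × 616 / 2 = 235 mol/h
Reaction term: ξ·ΔH°_rxn = 235 × -53.7 = -12620 kJ/h
Sensible, feed 142→25 °C: -7495.5 kJ/h
Outlet flows (mol/h): A 145.99, B 235
Sensible, products 25→169 °C: 11628 kJ/h
Q = ΔH = -8487.3 kJ/h = -2.3576 kW
Heat removed = 2357.6 W

Q_out = 2360 W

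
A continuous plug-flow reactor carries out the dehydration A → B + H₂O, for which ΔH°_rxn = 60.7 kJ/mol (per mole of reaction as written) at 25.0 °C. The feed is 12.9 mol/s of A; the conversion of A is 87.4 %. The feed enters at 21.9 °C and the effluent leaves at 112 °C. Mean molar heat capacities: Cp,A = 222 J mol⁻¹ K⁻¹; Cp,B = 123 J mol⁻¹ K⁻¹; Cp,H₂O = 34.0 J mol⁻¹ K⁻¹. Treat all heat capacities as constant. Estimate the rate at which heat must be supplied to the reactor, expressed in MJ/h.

Extent of reaction ξ = 0.874 × 12.9 = 11.275 mol/s
Reaction term: ξ·ΔH°_rxn = 11.275 × 60.7 = 684.37 kJ/s
Sensible, feed 21.9→25 °C: 8.8778 kJ/s
Outlet flows (mol/s): A 1.6254, B 11.275, H₂O 11.275
Sensible, products 25→112 °C: 185.39 kJ/s
Q = ΔH = 878.64 kJ/s = 878.64 kW
Heat supplied = 3163.1 MJ/h

Q_in = 3160 MJ/h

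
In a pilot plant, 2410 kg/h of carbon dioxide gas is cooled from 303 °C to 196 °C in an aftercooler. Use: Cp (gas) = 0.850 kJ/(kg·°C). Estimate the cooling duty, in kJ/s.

Q_c = 60.9 kJ/s

Q = ṁ·Cp·ΔT = 2410 × 0.850 × (196 − 303) = -219190 kJ/h
Converting: 219190 / 3600 s = 60.886 kW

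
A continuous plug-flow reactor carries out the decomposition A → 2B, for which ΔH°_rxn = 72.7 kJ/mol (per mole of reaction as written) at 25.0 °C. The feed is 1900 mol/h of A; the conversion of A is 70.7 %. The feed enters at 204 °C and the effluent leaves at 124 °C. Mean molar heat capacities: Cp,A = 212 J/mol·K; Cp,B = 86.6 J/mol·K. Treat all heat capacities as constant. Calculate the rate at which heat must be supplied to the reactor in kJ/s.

Extent of reaction ξ = 0.707 × 1900 = 1343.3 mol/h
Reaction term: ξ·ΔH°_rxn = 1343.3 × 72.7 = 97658 kJ/h
Sensible, feed 204→25 °C: -72101 kJ/h
Outlet flows (mol/h): A 556.7, B 2686.6
Sensible, products 25→124 °C: 34717 kJ/h
Q = ΔH = 60274 kJ/h = 16.743 kW
Heat supplied = 16.743 kJ/s

Q_in = 16.7 kJ/s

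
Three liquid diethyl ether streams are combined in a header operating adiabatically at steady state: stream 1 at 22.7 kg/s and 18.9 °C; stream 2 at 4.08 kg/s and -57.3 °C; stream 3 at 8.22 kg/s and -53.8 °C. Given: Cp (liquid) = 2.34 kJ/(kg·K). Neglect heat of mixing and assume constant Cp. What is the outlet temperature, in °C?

No heat crosses the boundary, so H_out = H_in.
T_out = Σ ṁᵢCp,ᵢTᵢ / Σ ṁᵢCp,ᵢ
      = -577.96 / 81.9 = -7.0569 °C

T_out = -7.06 °C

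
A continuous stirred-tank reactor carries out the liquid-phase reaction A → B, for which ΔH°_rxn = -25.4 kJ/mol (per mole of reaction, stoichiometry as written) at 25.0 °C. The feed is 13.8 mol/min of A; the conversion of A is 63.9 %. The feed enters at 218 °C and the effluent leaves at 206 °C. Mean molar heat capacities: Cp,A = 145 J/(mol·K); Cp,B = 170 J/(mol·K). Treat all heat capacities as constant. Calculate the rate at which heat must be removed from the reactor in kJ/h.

Extent of reaction ξ = 0.639 × 13.8 = 8.8182 mol/min
Reaction term: ξ·ΔH°_rxn = 8.8182 × -25.4 = -223.98 kJ/min
Sensible, feed 218→25 °C: -386.19 kJ/min
Outlet flows (mol/min): A 4.9818, B 8.8182
Sensible, products 25→206 °C: 402.08 kJ/min
Q = ΔH = -208.09 kJ/min = -3.4682 kW
Heat removed = 12486 kJ/h

Q_out = 12500 kJ/h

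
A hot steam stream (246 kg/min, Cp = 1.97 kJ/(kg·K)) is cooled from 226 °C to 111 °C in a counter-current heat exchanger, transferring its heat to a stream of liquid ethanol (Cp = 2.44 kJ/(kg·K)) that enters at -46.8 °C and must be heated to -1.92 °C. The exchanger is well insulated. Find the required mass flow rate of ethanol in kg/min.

Heat released by hot stream: Q = 246 × 1.97 × (226 − 111) = 55731 kJ/min
Energy balance on cold side (adiabatic exchanger): Q = ṁ_c·Cp_c·(T_c,out − T_c,in)
ṁ_c = 55731 / [2.44 × (-1.92 − -46.8)] = 508.93 kg/min

ṁ_c = 509 kg/min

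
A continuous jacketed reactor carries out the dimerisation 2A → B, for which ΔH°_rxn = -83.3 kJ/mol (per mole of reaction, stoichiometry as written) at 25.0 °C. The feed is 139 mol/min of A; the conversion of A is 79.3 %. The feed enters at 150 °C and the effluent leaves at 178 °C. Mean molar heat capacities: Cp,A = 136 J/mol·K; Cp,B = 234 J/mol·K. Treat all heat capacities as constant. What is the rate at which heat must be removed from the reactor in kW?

Extent of reaction ξ = 0.793 × 139 / 2 = 55.114 mol/min
Reaction term: ξ·ΔH°_rxn = 55.114 × -83.3 = -4591 kJ/min
Sensible, feed 150→25 °C: -2363 kJ/min
Outlet flows (mol/min): A 28.773, B 55.114
Sensible, products 25→178 °C: 2571.9 kJ/min
Q = ΔH = -4382.1 kJ/min = -73.035 kW
Heat removed = 73.035 kW

Q_out = 73.0 kW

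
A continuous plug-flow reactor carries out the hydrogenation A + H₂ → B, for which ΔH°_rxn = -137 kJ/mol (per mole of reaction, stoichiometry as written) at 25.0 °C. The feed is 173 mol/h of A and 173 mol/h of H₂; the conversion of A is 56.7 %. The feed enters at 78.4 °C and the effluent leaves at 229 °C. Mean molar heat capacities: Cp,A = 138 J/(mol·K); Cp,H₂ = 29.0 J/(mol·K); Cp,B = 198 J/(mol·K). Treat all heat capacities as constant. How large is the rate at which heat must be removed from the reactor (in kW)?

Q_out = 2.35 kW

Extent of reaction ξ = 0.567 × 173 = 98.091 mol/h
Reaction term: ξ·ΔH°_rxn = 98.091 × -137 = -13438 kJ/h
Sensible, feed 78.4→25 °C: -1542.8 kJ/h
Outlet flows (mol/h): A 74.909, H₂ 74.909, B 98.091
Sensible, products 25→229 °C: 6514.1 kJ/h
Q = ΔH = -8467.2 kJ/h = -2.352 kW
Heat removed = 2.352 kW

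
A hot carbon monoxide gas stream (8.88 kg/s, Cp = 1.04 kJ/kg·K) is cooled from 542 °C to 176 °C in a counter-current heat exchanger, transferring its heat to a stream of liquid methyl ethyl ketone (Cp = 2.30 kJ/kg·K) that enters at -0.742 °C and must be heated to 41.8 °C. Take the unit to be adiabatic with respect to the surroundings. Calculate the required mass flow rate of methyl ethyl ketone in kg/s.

Heat released by hot stream: Q = 8.88 × 1.04 × (542 − 176) = 3380.1 kJ/s
Energy balance on cold side (adiabatic exchanger): Q = ṁ_c·Cp_c·(T_c,out − T_c,in)
ṁ_c = 3380.1 / [2.30 × (41.8 − -0.742)] = 34.545 kg/s

ṁ_c = 34.5 kg/s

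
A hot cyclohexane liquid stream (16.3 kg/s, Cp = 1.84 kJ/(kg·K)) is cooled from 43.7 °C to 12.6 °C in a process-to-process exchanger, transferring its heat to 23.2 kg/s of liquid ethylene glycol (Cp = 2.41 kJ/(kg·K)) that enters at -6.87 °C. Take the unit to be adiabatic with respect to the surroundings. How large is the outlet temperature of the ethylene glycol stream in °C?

Heat released by hot stream: Q = 16.3 × 1.84 × (43.7 − 12.6) = 932.75 kJ/s
Energy balance on cold side (adiabatic exchanger): Q = ṁ_c·Cp_c·(T_c,out − T_c,in)
T_c,out = -6.87 + 932.75/(23.2 × 2.41) = 9.8125 °C

T_c,out = 9.81 °C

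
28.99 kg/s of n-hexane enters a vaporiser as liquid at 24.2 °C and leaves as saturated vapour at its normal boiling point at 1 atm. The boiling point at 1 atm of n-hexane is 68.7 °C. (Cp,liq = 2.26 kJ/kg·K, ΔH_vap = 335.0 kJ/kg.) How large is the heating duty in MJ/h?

Q = 45500 MJ/h

liquid 24.2→68.7 °C: 100.57 kJ/kg
vaporisation at 68.7 °C: 335 kJ/kg
Δh = 100.57 + 335 = 435.57 kJ/kg
Q = ṁ·Δh = 28.99 kg/s × 435.57 kJ/kg = 12627 kJ/s
|Q| = 12627 kW = 45458 MJ/h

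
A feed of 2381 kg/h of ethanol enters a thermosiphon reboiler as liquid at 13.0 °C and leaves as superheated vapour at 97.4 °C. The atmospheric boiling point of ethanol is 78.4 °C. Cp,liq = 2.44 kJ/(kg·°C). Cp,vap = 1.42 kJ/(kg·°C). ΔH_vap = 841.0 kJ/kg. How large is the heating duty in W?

Q = 680000 W

liquid 13.0→78.4 °C: 159.58 kJ/kg
vaporisation at 78.4 °C: 841 kJ/kg
vapour 78.4→97.4 °C: 26.98 kJ/kg
Δh = 159.58 + 841 + 26.98 = 1027.6 kJ/kg
Q = ṁ·Δh = 2381 kg/h × 1027.6 kJ/kg = 2.4466e+06 kJ/h
|Q| = 679.61 kW = 679610 W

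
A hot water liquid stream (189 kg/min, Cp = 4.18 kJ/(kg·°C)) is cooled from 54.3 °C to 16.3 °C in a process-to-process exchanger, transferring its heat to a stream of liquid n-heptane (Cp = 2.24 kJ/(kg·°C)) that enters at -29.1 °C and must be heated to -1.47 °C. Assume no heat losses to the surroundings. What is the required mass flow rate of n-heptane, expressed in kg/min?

ṁ_c = 485 kg/min

Heat released by hot stream: Q = 189 × 4.18 × (54.3 − 16.3) = 30021 kJ/min
Energy balance on cold side (adiabatic exchanger): Q = ṁ_c·Cp_c·(T_c,out − T_c,in)
ṁ_c = 30021 / [2.24 × (-1.47 − -29.1)] = 485.06 kg/min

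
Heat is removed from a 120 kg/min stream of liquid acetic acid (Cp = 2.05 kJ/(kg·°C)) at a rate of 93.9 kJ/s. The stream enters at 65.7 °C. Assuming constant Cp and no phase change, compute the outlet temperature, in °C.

T_out = 42.8 °C

Q = 93.9 kJ/s = 5634 kJ/min
ΔT = Q/(ṁ·Cp) = 5634/(120×2.05) = 22.902 K
T_out = 65.7 − 22.902 = 42.798 °C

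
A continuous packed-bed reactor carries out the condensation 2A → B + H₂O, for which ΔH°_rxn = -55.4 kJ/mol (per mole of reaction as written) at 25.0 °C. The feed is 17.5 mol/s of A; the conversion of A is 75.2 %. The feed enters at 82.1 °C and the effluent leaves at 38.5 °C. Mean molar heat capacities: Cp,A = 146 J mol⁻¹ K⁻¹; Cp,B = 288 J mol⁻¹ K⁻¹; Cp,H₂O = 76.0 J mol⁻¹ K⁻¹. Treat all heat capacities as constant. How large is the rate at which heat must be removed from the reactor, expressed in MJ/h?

Q_out = 1690 MJ/h

Extent of reaction ξ = 0.752 × 17.5 / 2 = 6.58 mol/s
Reaction term: ξ·ΔH°_rxn = 6.58 × -55.4 = -364.53 kJ/s
Sensible, feed 82.1→25 °C: -145.89 kJ/s
Outlet flows (mol/s): A 4.34, B 6.58, H₂O 6.58
Sensible, products 25→38.5 °C: 40.888 kJ/s
Q = ΔH = -469.53 kJ/s = -469.53 kW
Heat removed = 1690.3 MJ/h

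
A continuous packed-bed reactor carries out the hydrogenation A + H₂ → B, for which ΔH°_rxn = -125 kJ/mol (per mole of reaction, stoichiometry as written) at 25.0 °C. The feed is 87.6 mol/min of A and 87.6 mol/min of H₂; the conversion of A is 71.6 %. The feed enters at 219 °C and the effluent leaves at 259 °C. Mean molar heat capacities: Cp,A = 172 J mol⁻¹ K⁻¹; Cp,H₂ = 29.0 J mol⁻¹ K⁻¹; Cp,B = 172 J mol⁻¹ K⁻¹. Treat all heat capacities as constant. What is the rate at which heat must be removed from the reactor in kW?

Extent of reaction ξ = 0.716 × 87.6 = 62.722 mol/min
Reaction term: ξ·ΔH°_rxn = 62.722 × -125 = -7840.2 kJ/min
Sensible, feed 219→25 °C: -3415.9 kJ/min
Outlet flows (mol/min): A 24.878, H₂ 24.878, B 62.722
Sensible, products 25→259 °C: 3694.5 kJ/min
Q = ΔH = -7561.5 kJ/min = -126.03 kW
Heat removed = 126.03 kW

Q_out = 126 kW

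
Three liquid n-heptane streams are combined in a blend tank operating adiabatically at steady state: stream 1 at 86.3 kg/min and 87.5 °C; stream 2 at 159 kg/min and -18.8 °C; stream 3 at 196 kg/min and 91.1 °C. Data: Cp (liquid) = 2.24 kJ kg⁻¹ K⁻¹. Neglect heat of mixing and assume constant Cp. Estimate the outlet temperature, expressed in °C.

No heat crosses the boundary, so H_out = H_in.
Σ ṁᵢCp,ᵢTᵢ = 86.3×2.24×87.5 + 159×2.24×-18.8 + 196×2.24×91.1 = 50216
Σ ṁᵢCp,ᵢ = 86.3×2.24 + 159×2.24 + 196×2.24 = 988.51
T_out = 50216 / 988.51 = 50.799 °C

T_out = 50.8 °C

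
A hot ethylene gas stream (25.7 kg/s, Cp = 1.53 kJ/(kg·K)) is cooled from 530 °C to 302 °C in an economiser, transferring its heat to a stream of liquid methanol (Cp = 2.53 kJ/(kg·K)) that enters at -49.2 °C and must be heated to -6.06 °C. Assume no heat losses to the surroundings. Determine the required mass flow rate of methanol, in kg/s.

Heat released by hot stream: Q = 25.7 × 1.53 × (530 − 302) = 8965.2 kJ/s
Energy balance on cold side (adiabatic exchanger): Q = ṁ_c·Cp_c·(T_c,out − T_c,in)
ṁ_c = 8965.2 / [2.53 × (-6.06 − -49.2)] = 82.141 kg/s

ṁ_c = 82.1 kg/s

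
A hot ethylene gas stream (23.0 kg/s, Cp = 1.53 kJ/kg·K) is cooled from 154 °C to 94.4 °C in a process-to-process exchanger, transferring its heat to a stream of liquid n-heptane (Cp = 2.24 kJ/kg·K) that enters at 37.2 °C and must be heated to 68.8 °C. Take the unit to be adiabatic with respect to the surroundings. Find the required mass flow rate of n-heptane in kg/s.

ṁ_c = 29.6 kg/s

Heat released by hot stream: Q = 23.0 × 1.53 × (154 − 94.4) = 2097.3 kJ/s
Energy balance on cold side (adiabatic exchanger): Q = ṁ_c·Cp_c·(T_c,out − T_c,in)
ṁ_c = 2097.3 / [2.24 × (68.8 − 37.2)] = 29.63 kg/s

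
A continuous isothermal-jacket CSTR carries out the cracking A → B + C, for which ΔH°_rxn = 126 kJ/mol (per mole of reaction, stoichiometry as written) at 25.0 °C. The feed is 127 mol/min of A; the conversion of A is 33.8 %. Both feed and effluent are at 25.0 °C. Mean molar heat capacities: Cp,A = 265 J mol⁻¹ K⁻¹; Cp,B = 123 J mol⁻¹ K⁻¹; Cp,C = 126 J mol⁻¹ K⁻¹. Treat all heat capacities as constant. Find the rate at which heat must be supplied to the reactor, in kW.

Q_in = 90.1 kW

Extent of reaction ξ = 0.338 × 127 = 42.926 mol/min
Reaction term: ξ·ΔH°_rxn = 42.926 × 126 = 5408.7 kJ/min
Q = ΔH = 5408.7 kJ/min = 90.145 kW
Heat supplied = 90.145 kW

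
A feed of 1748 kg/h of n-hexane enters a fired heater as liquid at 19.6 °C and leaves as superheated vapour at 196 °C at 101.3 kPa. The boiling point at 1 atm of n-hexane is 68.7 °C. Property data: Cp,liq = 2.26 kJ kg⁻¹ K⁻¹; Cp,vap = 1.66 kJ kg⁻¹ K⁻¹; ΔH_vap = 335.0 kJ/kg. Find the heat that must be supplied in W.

Q = 319000 W

liquid 19.6→68.7 °C: 110.97 kJ/kg
vaporisation at 68.7 °C: 335 kJ/kg
vapour 68.7→196 °C: 211.32 kJ/kg
Δh = 110.97 + 335 + 211.32 = 657.28 kJ/kg
Q = ṁ·Δh = 1748 kg/h × 657.28 kJ/kg = 1.1489e+06 kJ/h
|Q| = 319.15 kW = 319150 W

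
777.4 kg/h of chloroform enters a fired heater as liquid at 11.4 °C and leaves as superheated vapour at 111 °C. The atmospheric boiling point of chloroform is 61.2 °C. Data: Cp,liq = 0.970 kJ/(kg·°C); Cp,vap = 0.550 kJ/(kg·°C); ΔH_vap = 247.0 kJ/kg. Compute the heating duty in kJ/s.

Q = 69.7 kJ/s

liquid 11.4→61.2 °C: 48.306 kJ/kg
vaporisation at 61.2 °C: 247 kJ/kg
vapour 61.2→111 °C: 27.39 kJ/kg
Δh = 48.306 + 247 + 27.39 = 322.7 kJ/kg
Q = ṁ·Δh = 777.4 kg/h × 322.7 kJ/kg = 250860 kJ/h
|Q| = 69.684 kW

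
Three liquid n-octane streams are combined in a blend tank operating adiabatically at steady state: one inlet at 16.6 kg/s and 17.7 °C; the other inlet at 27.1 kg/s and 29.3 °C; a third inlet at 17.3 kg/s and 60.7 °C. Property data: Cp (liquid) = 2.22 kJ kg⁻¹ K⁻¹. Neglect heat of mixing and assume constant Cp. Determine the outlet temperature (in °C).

Energy balance with Q = 0: Σ ṁᵢCp,ᵢ(T_out − Tᵢ) = 0
T_out = Σ ṁᵢCp,ᵢTᵢ / Σ ṁᵢCp,ᵢ
      = 4746.3 / 135.42 = 35.049 °C

T_out = 35.0 °C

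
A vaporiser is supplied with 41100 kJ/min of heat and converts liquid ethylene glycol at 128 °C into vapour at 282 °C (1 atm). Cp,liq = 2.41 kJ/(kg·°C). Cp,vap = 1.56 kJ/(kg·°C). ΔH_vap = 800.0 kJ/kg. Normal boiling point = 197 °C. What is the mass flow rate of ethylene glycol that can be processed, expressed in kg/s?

Δh = 2.41×(197−128) + 800.0 + 1.56×(282−197) = 1098.9 kJ/kg
Q = 41100 kJ/min = 685 kJ/s = 685 kJ/s
ṁ = Q/Δh = 685 / 1098.9 = 0.62336 kg/s

ṁ = 0.623 kg/s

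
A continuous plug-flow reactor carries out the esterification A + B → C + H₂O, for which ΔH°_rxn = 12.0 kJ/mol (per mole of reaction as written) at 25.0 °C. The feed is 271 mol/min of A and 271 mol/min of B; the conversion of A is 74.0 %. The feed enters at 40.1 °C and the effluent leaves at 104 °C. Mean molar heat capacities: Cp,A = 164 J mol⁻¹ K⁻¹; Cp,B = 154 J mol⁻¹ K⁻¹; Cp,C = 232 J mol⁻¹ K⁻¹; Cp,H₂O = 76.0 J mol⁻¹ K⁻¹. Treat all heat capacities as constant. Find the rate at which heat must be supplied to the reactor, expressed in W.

Q_in = 129000 W

Extent of reaction ξ = 0.740 × 271 = 200.54 mol/min
Reaction term: ξ·ΔH°_rxn = 200.54 × 12.0 = 2406.5 kJ/min
Sensible, feed 40.1→25 °C: -1301.3 kJ/min
Outlet flows (mol/min): A 70.46, B 70.46, C 200.54, H₂O 200.54
Sensible, products 25→104 °C: 6649.6 kJ/min
Q = ΔH = 7754.8 kJ/min = 129.25 kW
Heat supplied = 129250 W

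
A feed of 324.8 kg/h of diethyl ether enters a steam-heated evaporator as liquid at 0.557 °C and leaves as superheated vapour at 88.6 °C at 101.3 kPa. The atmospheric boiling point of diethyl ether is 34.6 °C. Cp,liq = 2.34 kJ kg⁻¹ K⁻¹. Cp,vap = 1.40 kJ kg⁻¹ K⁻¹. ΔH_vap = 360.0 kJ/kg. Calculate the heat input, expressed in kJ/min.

liquid 0.557→34.6 °C: 79.661 kJ/kg
vaporisation at 34.6 °C: 360 kJ/kg
vapour 34.6→88.6 °C: 75.6 kJ/kg
Δh = 79.661 + 360 + 75.6 = 515.26 kJ/kg
Q = ṁ·Δh = 324.8 kg/h × 515.26 kJ/kg = 167360 kJ/h
|Q| = 46.488 kW = 2789.3 kJ/min

Q = 2790 kJ/min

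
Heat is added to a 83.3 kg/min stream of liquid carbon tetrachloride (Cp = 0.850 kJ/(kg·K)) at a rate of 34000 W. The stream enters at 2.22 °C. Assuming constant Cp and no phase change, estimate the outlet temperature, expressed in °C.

T_out = 31.0 °C

Q = 34000 W = 2040 kJ/min
ΔT = Q/(ṁ·Cp) = 2040/(83.3×0.850) = 28.812 K
T_out = 2.22 + 28.812 = 31.032 °C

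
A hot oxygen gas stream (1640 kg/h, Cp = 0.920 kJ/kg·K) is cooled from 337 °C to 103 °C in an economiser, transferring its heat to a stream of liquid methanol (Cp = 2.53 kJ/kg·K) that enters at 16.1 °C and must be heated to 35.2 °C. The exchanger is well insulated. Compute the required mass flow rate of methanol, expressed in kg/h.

ṁ_c = 7310 kg/h

Heat released by hot stream: Q = 1640 × 0.920 × (337 − 103) = 353060 kJ/h
Energy balance on cold side (adiabatic exchanger): Q = ṁ_c·Cp_c·(T_c,out − T_c,in)
ṁ_c = 353060 / [2.53 × (35.2 − 16.1)] = 7306.2 kg/h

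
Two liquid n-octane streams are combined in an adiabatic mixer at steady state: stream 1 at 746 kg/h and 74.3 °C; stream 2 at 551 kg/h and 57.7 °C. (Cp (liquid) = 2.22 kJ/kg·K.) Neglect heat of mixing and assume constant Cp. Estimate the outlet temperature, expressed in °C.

Adiabatic, steady state ⇒ Σ ṁᵢCp,ᵢ(T_out − Tᵢ) = 0
T_out = Σ ṁᵢCp,ᵢTᵢ / Σ ṁᵢCp,ᵢ
      = 193630 / 2879.3 = 67.248 °C

T_out = 67.2 °C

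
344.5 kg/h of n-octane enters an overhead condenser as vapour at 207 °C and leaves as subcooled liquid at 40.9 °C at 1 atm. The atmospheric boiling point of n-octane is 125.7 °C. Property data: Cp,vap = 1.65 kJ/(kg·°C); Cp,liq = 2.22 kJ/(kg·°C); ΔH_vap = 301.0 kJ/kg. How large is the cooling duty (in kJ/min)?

Q_c = 3580 kJ/min

vapour 207→125.7 °C: -134.14 kJ/kg
condensation at 125.7 °C: -301 kJ/kg
liquid 125.7→40.9 °C: -188.26 kJ/kg
Δh = -134.14 + -301 + -188.26 = -623.4 kJ/kg
Q = ṁ·Δh = 344.5 kg/h × -623.4 kJ/kg = -214760 kJ/h
|Q| = 59.656 kW = 3579.4 kJ/min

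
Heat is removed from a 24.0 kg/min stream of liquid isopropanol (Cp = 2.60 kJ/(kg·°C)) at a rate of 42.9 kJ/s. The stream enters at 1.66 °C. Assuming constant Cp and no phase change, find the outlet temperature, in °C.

T_out = -39.6 °C

Q = 42.9 kJ/s = 2574 kJ/min
ΔT = Q/(ṁ·Cp) = 2574/(24.0×2.60) = 41.25 K
T_out = 1.66 − 41.25 = -39.59 °C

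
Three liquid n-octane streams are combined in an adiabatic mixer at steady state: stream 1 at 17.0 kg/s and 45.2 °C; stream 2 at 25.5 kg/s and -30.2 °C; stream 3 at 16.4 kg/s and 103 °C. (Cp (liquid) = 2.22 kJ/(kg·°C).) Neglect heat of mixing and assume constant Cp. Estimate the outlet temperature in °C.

Adiabatic, steady state ⇒ Σ ṁᵢCp,ᵢ(T_out − Tᵢ) = 0
T_out = Σ ṁᵢCp,ᵢTᵢ / Σ ṁᵢCp,ᵢ
      = 3746.3 / 130.76 = 28.65 °C

T_out = 28.7 °C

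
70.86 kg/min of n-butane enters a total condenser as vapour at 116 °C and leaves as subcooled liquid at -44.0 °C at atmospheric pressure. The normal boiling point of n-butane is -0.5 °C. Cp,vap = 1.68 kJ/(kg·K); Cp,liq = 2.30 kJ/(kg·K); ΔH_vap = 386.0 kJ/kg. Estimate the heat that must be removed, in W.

vapour 116→-0.5 °C: -195.72 kJ/kg
condensation at -0.5 °C: -386 kJ/kg
liquid -0.5→-44.0 °C: -100.05 kJ/kg
Δh = -195.72 + -386 + -100.05 = -681.77 kJ/kg
Q = ṁ·Δh = 70.86 kg/min × -681.77 kJ/kg = -48310 kJ/min
|Q| = 805.17 kW = 805170 W

Q_c = 805000 W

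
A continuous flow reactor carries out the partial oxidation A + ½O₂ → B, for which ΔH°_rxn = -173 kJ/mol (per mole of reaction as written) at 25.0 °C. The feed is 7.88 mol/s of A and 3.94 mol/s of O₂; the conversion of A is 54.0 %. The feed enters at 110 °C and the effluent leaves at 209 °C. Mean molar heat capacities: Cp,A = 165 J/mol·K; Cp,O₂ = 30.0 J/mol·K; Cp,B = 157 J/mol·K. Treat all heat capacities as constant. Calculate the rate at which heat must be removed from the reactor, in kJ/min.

Extent of reaction ξ = 0.540 × 7.88 = 4.2552 mol/s
Reaction term: ξ·ΔH°_rxn = 4.2552 × -173 = -736.15 kJ/s
Sensible, feed 110→25 °C: -120.56 kJ/s
Outlet flows (mol/s): A 3.6248, O₂ 1.8124, B 4.2552
Sensible, products 25→209 °C: 242.98 kJ/s
Q = ΔH = -613.74 kJ/s = -613.74 kW
Heat removed = 36824 kJ/min

Q_out = 36800 kJ/min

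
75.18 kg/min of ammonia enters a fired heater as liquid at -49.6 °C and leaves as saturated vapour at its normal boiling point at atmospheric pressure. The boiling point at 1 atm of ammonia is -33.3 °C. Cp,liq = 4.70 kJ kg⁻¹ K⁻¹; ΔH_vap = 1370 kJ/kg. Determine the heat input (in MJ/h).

Q = 6530 MJ/h

liquid -49.6→-33.3 °C: 76.61 kJ/kg
vaporisation at -33.3 °C: 1370 kJ/kg
Δh = 76.61 + 1370 = 1446.6 kJ/kg
Q = ṁ·Δh = 75.18 kg/min × 1446.6 kJ/kg = 108760 kJ/min
|Q| = 1812.6 kW = 6525.4 MJ/h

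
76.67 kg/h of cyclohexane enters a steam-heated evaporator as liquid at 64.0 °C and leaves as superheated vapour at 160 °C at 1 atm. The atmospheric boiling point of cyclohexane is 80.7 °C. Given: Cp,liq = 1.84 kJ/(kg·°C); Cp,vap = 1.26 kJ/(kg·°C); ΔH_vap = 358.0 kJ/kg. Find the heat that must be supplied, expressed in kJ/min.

Q = 624 kJ/min

liquid 64.0→80.7 °C: 30.728 kJ/kg
vaporisation at 80.7 °C: 358 kJ/kg
vapour 80.7→160 °C: 99.918 kJ/kg
Δh = 30.728 + 358 + 99.918 = 488.65 kJ/kg
Q = ṁ·Δh = 76.67 kg/h × 488.65 kJ/kg = 37464 kJ/h
|Q| = 10.407 kW = 624.41 kJ/min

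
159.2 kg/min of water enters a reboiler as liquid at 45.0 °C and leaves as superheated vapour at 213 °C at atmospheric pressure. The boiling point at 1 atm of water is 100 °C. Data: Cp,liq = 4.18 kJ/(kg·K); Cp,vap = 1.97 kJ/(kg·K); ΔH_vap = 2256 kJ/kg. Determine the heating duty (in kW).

Q = 7190 kW

liquid 45.0→100 °C: 229.9 kJ/kg
vaporisation at 100 °C: 2256 kJ/kg
vapour 100→213 °C: 222.61 kJ/kg
Δh = 229.9 + 2256 + 222.61 = 2708.5 kJ/kg
Q = ṁ·Δh = 159.2 kg/min × 2708.5 kJ/kg = 431190 kJ/min
|Q| = 7186.6 kW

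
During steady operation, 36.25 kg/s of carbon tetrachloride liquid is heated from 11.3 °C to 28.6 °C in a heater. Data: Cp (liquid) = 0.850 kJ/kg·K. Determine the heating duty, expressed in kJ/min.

Q = 32000 kJ/min

Q = ṁ·Cp·ΔT = 36.25 × 0.850 × (28.6 − 11.3) = 533.06 kJ/s
Heating duty = 31983 kJ/min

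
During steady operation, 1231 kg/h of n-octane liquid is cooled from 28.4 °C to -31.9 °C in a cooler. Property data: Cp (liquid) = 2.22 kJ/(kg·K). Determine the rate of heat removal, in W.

Q_c = 45800 W

Q = ṁ·Cp·ΔT = 1231 × 2.22 × (-31.9 − 28.4) = -164790 kJ/h
Converting: 164790 / 3600 s = 45.775 kW
Cooling duty = 45775 W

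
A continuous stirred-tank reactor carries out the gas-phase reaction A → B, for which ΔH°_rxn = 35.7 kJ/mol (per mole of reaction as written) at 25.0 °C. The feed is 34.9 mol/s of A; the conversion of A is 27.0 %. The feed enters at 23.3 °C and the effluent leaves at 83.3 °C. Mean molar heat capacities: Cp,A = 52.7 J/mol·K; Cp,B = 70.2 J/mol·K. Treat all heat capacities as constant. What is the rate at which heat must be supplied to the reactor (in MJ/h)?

Q_in = 1640 MJ/h

Extent of reaction ξ = 0.270 × 34.9 = 9.423 mol/s
Reaction term: ξ·ΔH°_rxn = 9.423 × 35.7 = 336.4 kJ/s
Sensible, feed 23.3→25 °C: 3.1267 kJ/s
Outlet flows (mol/s): A 25.477, B 9.423
Sensible, products 25→83.3 °C: 116.84 kJ/s
Q = ΔH = 456.37 kJ/s = 456.37 kW
Heat supplied = 1642.9 MJ/h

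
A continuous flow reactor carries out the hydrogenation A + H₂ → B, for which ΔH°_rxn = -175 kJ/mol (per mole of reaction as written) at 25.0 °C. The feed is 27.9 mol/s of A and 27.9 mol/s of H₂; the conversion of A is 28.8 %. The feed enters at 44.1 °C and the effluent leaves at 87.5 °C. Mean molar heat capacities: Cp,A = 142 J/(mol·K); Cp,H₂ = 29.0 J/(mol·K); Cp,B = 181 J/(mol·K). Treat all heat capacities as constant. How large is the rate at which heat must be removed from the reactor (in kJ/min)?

Extent of reaction ξ = 0.288 × 27.9 = 8.0352 mol/s
Reaction term: ξ·ΔH°_rxn = 8.0352 × -175 = -1406.2 kJ/s
Sensible, feed 44.1→25 °C: -91.124 kJ/s
Outlet flows (mol/s): A 19.865, H₂ 19.865, B 8.0352
Sensible, products 25→87.5 °C: 303.2 kJ/s
Q = ΔH = -1194.1 kJ/s = -1194.1 kW
Heat removed = 71645 kJ/min

Q_out = 71600 kJ/min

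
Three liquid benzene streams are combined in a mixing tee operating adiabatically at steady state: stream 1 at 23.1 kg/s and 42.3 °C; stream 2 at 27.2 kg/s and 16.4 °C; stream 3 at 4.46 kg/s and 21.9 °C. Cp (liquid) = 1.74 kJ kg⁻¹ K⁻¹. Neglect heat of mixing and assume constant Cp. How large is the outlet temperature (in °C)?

Energy balance with Q = 0: Σ ṁᵢCp,ᵢ(T_out − Tᵢ) = 0
T_out = Σ ṁᵢCp,ᵢTᵢ / Σ ṁᵢCp,ᵢ
      = 2646.3 / 95.282 = 27.774 °C

T_out = 27.8 °C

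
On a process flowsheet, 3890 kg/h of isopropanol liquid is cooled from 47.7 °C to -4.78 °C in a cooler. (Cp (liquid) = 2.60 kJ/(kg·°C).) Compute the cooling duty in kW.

Q = ṁ·Cp·ΔT = 3890 × 2.60 × (-4.78 − 47.7) = -530780 kJ/h
Converting: 530780 / 3600 s = 147.44 kW

Q_c = 147 kW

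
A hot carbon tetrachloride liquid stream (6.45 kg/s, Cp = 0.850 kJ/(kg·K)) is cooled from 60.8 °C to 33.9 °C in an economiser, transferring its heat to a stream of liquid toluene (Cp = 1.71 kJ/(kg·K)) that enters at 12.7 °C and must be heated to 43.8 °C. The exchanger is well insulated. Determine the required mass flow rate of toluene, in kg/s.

ṁ_c = 2.77 kg/s

Heat released by hot stream: Q = 6.45 × 0.850 × (60.8 − 33.9) = 147.48 kJ/s
Energy balance on cold side (adiabatic exchanger): Q = ṁ_c·Cp_c·(T_c,out − T_c,in)
ṁ_c = 147.48 / [1.71 × (43.8 − 12.7)] = 2.7732 kg/s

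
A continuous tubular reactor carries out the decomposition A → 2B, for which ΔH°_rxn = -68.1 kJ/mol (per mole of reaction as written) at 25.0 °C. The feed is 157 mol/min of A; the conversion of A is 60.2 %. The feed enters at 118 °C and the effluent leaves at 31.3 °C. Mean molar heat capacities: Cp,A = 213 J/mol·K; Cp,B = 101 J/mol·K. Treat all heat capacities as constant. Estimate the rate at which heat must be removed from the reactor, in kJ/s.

Extent of reaction ξ = 0.602 × 157 = 94.514 mol/min
Reaction term: ξ·ΔH°_rxn = 94.514 × -68.1 = -6436.4 kJ/min
Sensible, feed 118→25 °C: -3110 kJ/min
Outlet flows (mol/min): A 62.486, B 189.03
Sensible, products 25→31.3 °C: 204.13 kJ/min
Q = ΔH = -9342.3 kJ/min = -155.7 kW
Heat removed = 155.7 kJ/s

Q_out = 156 kJ/s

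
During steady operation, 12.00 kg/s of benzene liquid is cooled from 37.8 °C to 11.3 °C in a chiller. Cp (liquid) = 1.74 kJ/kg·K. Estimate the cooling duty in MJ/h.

Q = ṁ·Cp·ΔT = 12.00 × 1.74 × (11.3 − 37.8) = -553.32 kJ/s
Cooling duty = 1992 MJ/h

Q_c = 1990 MJ/h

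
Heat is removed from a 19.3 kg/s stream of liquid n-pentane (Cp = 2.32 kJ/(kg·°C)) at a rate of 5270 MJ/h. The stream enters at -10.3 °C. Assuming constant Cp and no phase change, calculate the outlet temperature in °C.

T_out = -43.0 °C

Q = 5270 MJ/h = 1463.9 kJ/s
ΔT = Q/(ṁ·Cp) = 1463.9/(19.3×2.32) = 32.694 K
T_out = -10.3 − 32.694 = -42.994 °C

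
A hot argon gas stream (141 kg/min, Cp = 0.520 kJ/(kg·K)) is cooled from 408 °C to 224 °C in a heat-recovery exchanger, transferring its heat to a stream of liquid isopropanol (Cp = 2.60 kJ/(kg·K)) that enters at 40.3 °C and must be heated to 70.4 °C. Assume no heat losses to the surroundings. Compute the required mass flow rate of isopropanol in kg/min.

ṁ_c = 172 kg/min

Heat released by hot stream: Q = 141 × 0.520 × (408 − 224) = 13491 kJ/min
Energy balance on cold side (adiabatic exchanger): Q = ṁ_c·Cp_c·(T_c,out − T_c,in)
ṁ_c = 13491 / [2.60 × (70.4 − 40.3)] = 172.39 kg/min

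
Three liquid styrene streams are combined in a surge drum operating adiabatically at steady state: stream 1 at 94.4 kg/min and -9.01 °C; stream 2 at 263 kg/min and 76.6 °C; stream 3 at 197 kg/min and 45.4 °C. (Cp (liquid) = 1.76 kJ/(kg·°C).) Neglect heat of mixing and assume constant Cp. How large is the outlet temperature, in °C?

Energy balance with Q = 0: Σ ṁᵢCp,ᵢ(T_out − Tᵢ) = 0
T_out = Σ ṁᵢCp,ᵢTᵢ / Σ ṁᵢCp,ᵢ
      = 49701 / 975.74 = 50.936 °C

T_out = 50.9 °C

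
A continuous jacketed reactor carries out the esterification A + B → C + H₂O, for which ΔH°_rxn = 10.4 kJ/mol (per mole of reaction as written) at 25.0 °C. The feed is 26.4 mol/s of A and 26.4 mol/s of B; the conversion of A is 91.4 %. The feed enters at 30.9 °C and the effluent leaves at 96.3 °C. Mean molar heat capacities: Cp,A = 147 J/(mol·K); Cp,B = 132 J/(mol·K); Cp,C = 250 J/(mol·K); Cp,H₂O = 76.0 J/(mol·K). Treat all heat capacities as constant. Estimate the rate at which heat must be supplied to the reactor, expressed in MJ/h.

Extent of reaction ξ = 0.914 × 26.4 = 24.13 mol/s
Reaction term: ξ·ΔH°_rxn = 24.13 × 10.4 = 250.95 kJ/s
Sensible, feed 30.9→25 °C: -43.457 kJ/s
Outlet flows (mol/s): A 2.2704, B 2.2704, C 24.13, H₂O 24.13
Sensible, products 25→96.3 °C: 606.03 kJ/s
Q = ΔH = 813.52 kJ/s = 813.52 kW
Heat supplied = 2928.7 MJ/h

Q_in = 2930 MJ/h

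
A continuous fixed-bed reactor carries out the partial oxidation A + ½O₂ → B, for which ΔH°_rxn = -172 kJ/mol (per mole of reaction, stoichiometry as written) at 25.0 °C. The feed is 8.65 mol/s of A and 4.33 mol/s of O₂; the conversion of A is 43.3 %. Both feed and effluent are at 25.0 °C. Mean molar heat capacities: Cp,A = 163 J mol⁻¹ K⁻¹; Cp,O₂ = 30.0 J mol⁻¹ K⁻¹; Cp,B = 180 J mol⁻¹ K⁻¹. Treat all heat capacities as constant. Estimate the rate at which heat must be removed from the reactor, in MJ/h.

Q_out = 2320 MJ/h

Extent of reaction ξ = 0.433 × 8.65 = 3.7454 mol/s
Reaction term: ξ·ΔH°_rxn = 3.7454 × -172 = -644.22 kJ/s
Q = ΔH = -644.22 kJ/s = -644.22 kW
Heat removed = 2319.2 MJ/h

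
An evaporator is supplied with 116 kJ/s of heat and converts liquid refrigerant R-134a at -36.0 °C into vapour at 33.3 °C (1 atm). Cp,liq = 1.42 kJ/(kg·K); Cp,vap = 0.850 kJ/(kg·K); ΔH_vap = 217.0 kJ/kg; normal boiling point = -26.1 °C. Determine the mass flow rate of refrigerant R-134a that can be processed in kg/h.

Δh = 1.42×(-26.1−-36.0) + 217.0 + 0.850×(33.3−-26.1) = 281.55 kJ/kg
Q = 116 kJ/s = 116 kJ/s = 417600 kJ/h
ṁ = Q/Δh = 417600 / 281.55 = 1483.2 kg/h

ṁ = 1480 kg/h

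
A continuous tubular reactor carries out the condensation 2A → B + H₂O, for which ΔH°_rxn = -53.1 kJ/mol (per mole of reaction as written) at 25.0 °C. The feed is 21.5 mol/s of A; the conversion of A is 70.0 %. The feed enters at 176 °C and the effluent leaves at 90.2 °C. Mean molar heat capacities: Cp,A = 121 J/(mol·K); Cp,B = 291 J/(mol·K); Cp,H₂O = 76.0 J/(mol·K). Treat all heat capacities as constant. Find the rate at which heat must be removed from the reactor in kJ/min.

Extent of reaction ξ = 0.700 × 21.5 / 2 = 7.525 mol/s
Reaction term: ξ·ΔH°_rxn = 7.525 × -53.1 = -399.58 kJ/s
Sensible, feed 176→25 °C: -392.83 kJ/s
Outlet flows (mol/s): A 6.45, B 7.525, H₂O 7.525
Sensible, products 25→90.2 °C: 230.95 kJ/s
Q = ΔH = -561.46 kJ/s = -561.46 kW
Heat removed = 33687 kJ/min

Q_out = 33700 kJ/min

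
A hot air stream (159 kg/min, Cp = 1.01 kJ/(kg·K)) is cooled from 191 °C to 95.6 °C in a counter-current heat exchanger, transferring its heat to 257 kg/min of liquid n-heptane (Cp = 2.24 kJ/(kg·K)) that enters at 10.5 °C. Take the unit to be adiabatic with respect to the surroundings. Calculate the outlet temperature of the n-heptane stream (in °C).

T_c,out = 37.1 °C

Heat released by hot stream: Q = 159 × 1.01 × (191 − 95.6) = 15320 kJ/min
Energy balance on cold side (adiabatic exchanger): Q = ṁ_c·Cp_c·(T_c,out − T_c,in)
T_c,out = 10.5 + 15320/(257 × 2.24) = 37.113 °C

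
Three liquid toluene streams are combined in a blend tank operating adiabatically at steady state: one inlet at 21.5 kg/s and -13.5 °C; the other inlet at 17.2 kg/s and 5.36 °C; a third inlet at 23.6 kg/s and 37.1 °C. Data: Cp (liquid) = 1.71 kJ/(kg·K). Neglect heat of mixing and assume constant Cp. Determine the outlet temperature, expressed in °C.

T_out = 10.9 °C

Energy balance with Q = 0: Σ ṁᵢCp,ᵢ(T_out − Tᵢ) = 0
Σ ṁᵢCp,ᵢTᵢ = 21.5×1.71×-13.5 + 17.2×1.71×5.36 + 23.6×1.71×37.1 = 1158.5
Σ ṁᵢCp,ᵢ = 21.5×1.71 + 17.2×1.71 + 23.6×1.71 = 106.53
T_out = 1158.5 / 106.53 = 10.875 °C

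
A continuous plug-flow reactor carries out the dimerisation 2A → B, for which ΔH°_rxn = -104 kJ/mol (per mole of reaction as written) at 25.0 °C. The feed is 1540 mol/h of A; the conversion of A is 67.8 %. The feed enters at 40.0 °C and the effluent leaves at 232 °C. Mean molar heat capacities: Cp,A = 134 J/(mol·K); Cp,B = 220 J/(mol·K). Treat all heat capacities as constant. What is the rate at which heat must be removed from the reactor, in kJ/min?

Q_out = 331 kJ/min

Extent of reaction ξ = 0.678 × 1540 / 2 = 522.06 mol/h
Reaction term: ξ·ΔH°_rxn = 522.06 × -104 = -54294 kJ/h
Sensible, feed 40.0→25 °C: -3095.4 kJ/h
Outlet flows (mol/h): A 495.88, B 522.06
Sensible, products 25→232 °C: 37529 kJ/h
Q = ΔH = -19860 kJ/h = -5.5168 kW
Heat removed = 331.01 kJ/min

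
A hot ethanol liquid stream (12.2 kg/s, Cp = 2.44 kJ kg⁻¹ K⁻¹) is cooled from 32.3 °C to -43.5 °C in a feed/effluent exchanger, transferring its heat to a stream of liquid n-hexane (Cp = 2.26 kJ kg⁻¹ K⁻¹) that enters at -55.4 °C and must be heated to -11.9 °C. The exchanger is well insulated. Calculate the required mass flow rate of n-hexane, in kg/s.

Heat released by hot stream: Q = 12.2 × 2.44 × (32.3 − -43.5) = 2256.4 kJ/s
Energy balance on cold side (adiabatic exchanger): Q = ṁ_c·Cp_c·(T_c,out − T_c,in)
ṁ_c = 2256.4 / [2.26 × (-11.9 − -55.4)] = 22.952 kg/s

ṁ_c = 23.0 kg/s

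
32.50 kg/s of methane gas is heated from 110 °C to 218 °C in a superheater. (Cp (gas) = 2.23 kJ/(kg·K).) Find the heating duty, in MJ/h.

Q = ṁ·Cp·ΔT = 32.50 × 2.23 × (218 − 110) = 7827.3 kJ/s
Heating duty = 28178 MJ/h

Q = 28200 MJ/h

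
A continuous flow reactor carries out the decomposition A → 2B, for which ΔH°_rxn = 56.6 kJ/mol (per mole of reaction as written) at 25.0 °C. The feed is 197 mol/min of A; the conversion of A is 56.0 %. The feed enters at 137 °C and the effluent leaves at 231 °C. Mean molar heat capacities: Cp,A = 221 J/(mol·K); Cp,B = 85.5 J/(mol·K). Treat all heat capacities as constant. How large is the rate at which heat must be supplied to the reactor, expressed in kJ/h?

Extent of reaction ξ = 0.560 × 197 = 110.32 mol/min
Reaction term: ξ·ΔH°_rxn = 110.32 × 56.6 = 6244.1 kJ/min
Sensible, feed 137→25 °C: -4876.1 kJ/min
Outlet flows (mol/min): A 86.68, B 220.64
Sensible, products 25→231 °C: 7832.3 kJ/min
Q = ΔH = 9200.3 kJ/min = 153.34 kW
Heat supplied = 552020 kJ/h

Q_in = 552000 kJ/h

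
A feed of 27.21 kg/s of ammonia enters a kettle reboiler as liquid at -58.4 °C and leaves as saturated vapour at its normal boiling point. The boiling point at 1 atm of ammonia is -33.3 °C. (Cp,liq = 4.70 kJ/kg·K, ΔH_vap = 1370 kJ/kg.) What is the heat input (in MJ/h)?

liquid -58.4→-33.3 °C: 117.97 kJ/kg
vaporisation at -33.3 °C: 1370 kJ/kg
Δh = 117.97 + 1370 = 1488 kJ/kg
Q = ṁ·Δh = 27.21 kg/s × 1488 kJ/kg = 40488 kJ/s
|Q| = 40488 kW = 145760 MJ/h

Q = 146000 MJ/h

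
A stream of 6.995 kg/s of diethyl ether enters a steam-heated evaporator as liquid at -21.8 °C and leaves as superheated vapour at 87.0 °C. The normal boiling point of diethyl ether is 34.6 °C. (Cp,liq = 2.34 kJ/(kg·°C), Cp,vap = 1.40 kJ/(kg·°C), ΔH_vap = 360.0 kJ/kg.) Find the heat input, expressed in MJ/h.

Q = 14200 MJ/h

liquid -21.8→34.6 °C: 131.98 kJ/kg
vaporisation at 34.6 °C: 360 kJ/kg
vapour 34.6→87.0 °C: 73.36 kJ/kg
Δh = 131.98 + 360 + 73.36 = 565.34 kJ/kg
Q = ṁ·Δh = 6.995 kg/s × 565.34 kJ/kg = 3954.5 kJ/s
|Q| = 3954.5 kW = 14236 MJ/h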